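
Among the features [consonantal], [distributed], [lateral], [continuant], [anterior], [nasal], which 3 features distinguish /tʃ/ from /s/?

The two segments share [+consonantal], [−lateral], [−nasal]. The only features from the list on which they differ: /tʃ/ is [−continuant] while /s/ is [+continuant]; /tʃ/ is [−anterior] while /s/ is [+anterior]; /tʃ/ is [+distributed] while /s/ is [−distributed].

[continuant], [anterior], [distributed]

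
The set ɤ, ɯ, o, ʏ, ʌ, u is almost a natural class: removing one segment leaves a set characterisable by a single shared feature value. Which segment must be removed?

[back] groups all but one: /ɯ, o, u, ʌ, ɤ/ share [+back] while /ʏ/ (high front rounded lax vowel) alone is [−back]. Removing any other segment would not leave a single-feature class that excludes it.

ʏ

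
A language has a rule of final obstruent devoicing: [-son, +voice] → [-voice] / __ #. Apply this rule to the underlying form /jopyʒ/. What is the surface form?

/ʒ/ satisfies [-son, +voice] and sits in __ #. The [-voice] counterpart of the voiced postalveolar fricative is /ʃ/. Other segments in /jopyʒ/ either fail the structural description or are not in the environment, so the surface form is [jopyʃ].

[jopyʃ]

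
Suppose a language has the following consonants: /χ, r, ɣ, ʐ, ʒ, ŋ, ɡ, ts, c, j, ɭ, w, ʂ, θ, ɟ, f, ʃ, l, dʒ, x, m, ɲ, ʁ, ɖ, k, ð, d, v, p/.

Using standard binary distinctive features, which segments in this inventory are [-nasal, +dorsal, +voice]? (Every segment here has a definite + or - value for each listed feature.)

ɣ, ɡ, j, w, ɟ, ʁ

Eliminate segments failing any feature: /χ, c, x, k/ are [-voice]; /r, ʐ, ʒ, ts, ɭ, ʂ, θ, f, ʃ, l, dʒ, ɖ, ð, d, v, p/ are [-dorsal]; /ŋ, m, ɲ/ are [+nasal]. The remaining /ɣ, ɡ, j, w, ɟ, ʁ/ satisfy [-nasal], [+dorsal], [+voice].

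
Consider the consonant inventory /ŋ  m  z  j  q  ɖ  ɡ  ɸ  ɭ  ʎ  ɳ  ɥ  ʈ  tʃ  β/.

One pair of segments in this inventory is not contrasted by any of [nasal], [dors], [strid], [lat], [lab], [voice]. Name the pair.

On the given features, /j/ and /ɡ/ have an identical profile: [−nasal], [+dorsal], [−strident], [−lateral], [−labial], [+voice]. No other two segments in the inventory coincide on all 6 features. (They do differ in [sonorant], [continuant] and [back], which are not among the given features.)

j, ɡ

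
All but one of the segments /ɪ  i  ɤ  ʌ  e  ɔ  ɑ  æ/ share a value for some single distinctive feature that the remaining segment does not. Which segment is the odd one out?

/ʌ, æ, ɤ, i, ɪ, ɑ, e/ are all [-round], but /ɔ/ (mid back rounded lax vowel) is [+round]. No other single segment can be removed to leave a set sharing one feature value that the removed segment lacks, so /ɔ/ is the odd one out.

ɔ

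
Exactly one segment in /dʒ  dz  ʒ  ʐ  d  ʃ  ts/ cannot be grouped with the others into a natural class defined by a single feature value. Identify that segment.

d

[strident] groups all but one: /ʃ, ts, ʒ, dʒ, dz, ʐ/ share [+strident] while /d/ (voiced alveolar stop) alone is [−strident]. Removing any other segment would not leave a single-feature class that excludes it.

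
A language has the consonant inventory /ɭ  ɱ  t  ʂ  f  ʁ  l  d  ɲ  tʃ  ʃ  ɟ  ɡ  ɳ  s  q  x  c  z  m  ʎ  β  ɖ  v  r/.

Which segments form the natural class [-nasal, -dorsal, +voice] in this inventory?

ɭ, l, d, z, β, ɖ, v, r

Checking each segment against [-nasal], [-dorsal], [+voice]: /ɭ/ (retroflex lateral approximant), /l/ (alveolar lateral approximant), /d/ (voiced alveolar stop), /z/ (voiced alveolar fricative), /β/ (voiced bilabial fricative), /ɖ/ (voiced retroflex stop), among others, satisfy every feature; every other segment in the inventory fails at least one.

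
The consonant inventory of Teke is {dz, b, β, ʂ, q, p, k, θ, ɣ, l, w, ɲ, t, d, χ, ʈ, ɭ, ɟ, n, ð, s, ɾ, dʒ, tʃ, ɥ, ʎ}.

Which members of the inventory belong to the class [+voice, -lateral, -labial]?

dz, ɣ, ɲ, d, ɟ, n, ð, ɾ, dʒ

First, the [+voice] segments are /dz, b, β, ɣ, l, w, ɲ, d, ɭ, ɟ, n, ð, ɾ, dʒ, ɥ, ʎ/.
Within that set, [-lateral] gives /dz, b, β, ɣ, w, ɲ, d, ɟ, n, ð, ɾ, dʒ, ɥ/.
Of those, [-labial] leaves /dz, ɣ, ɲ, d, ɟ, n, ð, ɾ, dʒ/.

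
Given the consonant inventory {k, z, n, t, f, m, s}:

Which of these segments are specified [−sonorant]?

The [−sonorant] segments here are /k, z, t, f, s/; the remaining /n, m/ are [+sonorant].

k, z, t, f, s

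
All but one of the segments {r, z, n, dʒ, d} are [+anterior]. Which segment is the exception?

dʒ

/d, n, z, r/ are all [+anterior]; /dʒ/ (voiced postalveolar affricate) is [−anterior].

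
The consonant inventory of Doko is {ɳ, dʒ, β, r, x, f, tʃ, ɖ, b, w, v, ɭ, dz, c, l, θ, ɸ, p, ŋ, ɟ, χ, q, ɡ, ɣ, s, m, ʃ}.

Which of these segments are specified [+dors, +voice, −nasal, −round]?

Checking each segment against [+dorsal], [+voice], [−nasal], [−round]: /ɟ/ (voiced palatal stop), /ɡ/ (voiced velar stop), /ɣ/ (voiced velar fricative) satisfy every feature; every other segment in the inventory fails at least one.

ɟ, ɡ, ɣ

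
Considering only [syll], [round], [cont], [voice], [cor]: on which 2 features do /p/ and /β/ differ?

[voice], [continuant]

The two segments share [-syllabic], [-round], [-coronal]. The only features from the list on which they differ: /p/ is [-voice] while /β/ is [+voice]; /p/ is [-continuant] while /β/ is [+continuant].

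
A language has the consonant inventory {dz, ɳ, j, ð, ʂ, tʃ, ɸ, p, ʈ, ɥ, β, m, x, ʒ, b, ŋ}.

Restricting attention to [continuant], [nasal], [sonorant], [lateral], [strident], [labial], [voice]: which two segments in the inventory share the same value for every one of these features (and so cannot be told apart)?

ŋ, ɳ

/ŋ/ (velar nasal) and /ɳ/ (retroflex nasal) are both [-continuant], [+nasal], [+sonorant], [-lateral], [-strident], [-labial], [+voice], so none of the listed features separates them. (They do differ in [coronal] and [dorsal], which are not among the given features.) Every other pair in the inventory differs on at least one listed feature.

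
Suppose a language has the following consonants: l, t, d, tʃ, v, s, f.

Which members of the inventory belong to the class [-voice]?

The feature [voice] marks segments produced with vocal-fold vibration. In this inventory /t, tʃ, s, f/ lack that property, so they are [-voice]; /l, d, v/ are [+voice].

t, tʃ, s, f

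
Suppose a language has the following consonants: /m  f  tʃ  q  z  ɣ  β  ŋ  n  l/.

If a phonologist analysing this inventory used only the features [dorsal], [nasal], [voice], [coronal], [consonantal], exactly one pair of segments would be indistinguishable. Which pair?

l, z

/l/ (alveolar lateral approximant) and /z/ (voiced alveolar fricative) are both [−dorsal], [−nasal], [+voice], [+coronal], [+consonantal], so none of the listed features separates them. (They do differ in [sonorant], [lateral] and [strident], which are not among the given features.) Every other pair in the inventory differs on at least one listed feature.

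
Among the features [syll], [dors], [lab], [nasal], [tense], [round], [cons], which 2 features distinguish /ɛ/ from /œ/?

[labial], [round]

The two segments share [+syllabic], [+dorsal], [-nasal], [-tense], [-consonantal]. The only features from the list on which they differ: /ɛ/ is [-labial] while /œ/ is [+labial]; /ɛ/ is [-round] while /œ/ is [+round].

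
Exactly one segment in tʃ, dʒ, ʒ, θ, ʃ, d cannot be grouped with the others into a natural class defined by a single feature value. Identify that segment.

d

[distributed] groups all but one: /dʒ, θ, tʃ, ʒ, ʃ/ share [+distributed] while /d/ (voiced alveolar stop) alone is [−distributed]. Removing any other segment would not leave a single-feature class that excludes it.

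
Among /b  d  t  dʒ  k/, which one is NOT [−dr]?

dʒ

/dʒ/ is the voiced postalveolar affricate, which is [+delayed release]; the rest — /t, b, d, k/ — are [−delayed release].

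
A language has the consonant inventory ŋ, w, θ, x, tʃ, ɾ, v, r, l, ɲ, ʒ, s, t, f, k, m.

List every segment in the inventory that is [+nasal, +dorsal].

ŋ, ɲ

Checking each segment against [+nasal], [+dorsal]: /ŋ/ (velar nasal), /ɲ/ (palatal nasal) satisfy every feature; every other segment in the inventory fails at least one.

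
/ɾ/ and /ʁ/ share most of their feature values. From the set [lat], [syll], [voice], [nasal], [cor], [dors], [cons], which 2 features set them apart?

[coronal], [dorsal]

The two segments share [−lateral], [−syllabic], [+voice], [−nasal], [+consonantal]. The only features from the list on which they differ: /ɾ/ is [+coronal] while /ʁ/ is [−coronal]; /ɾ/ is [−dorsal] while /ʁ/ is [+dorsal].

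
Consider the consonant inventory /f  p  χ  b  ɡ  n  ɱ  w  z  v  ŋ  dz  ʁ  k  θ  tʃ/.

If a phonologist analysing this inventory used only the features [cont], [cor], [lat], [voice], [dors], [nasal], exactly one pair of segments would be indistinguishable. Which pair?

Both /w/ and /ʁ/ are [+continuant], [−coronal], [−lateral], [+voice], [+dorsal], [−nasal]. Since the list omits [labial], [round] and [high] — which do distinguish the labial-velar glide from the voiced uvular fricative — this pair collapses; all other pairs remain distinct.

w, ʁ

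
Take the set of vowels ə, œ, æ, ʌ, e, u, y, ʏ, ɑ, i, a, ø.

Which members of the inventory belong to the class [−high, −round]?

Checking each segment against [−high], [−round]: /ə/ (mid central vowel (schwa)), /æ/ (low front unrounded vowel), /ʌ/ (mid back unrounded lax vowel), /e/ (mid front unrounded tense vowel), /ɑ/ (low back unrounded vowel), /a/ (low unrounded vowel) satisfy every feature; every other segment in the inventory fails at least one.

ə, æ, ʌ, e, ɑ, a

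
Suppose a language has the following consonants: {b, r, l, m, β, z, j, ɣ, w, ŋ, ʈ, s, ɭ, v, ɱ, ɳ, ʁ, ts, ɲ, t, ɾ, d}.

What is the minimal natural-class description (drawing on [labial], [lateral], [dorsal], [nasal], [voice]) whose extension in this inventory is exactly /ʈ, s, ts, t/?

/ʈ, s, ts, t/ are exactly the [-voice] segments in the inventory, so a single feature suffices.

[-voice]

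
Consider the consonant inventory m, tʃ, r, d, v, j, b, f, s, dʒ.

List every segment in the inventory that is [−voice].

The [−voice] segments here are /tʃ, f, s/; the remaining /m, r, d, v, j, b, dʒ/ are [+voice].

tʃ, f, s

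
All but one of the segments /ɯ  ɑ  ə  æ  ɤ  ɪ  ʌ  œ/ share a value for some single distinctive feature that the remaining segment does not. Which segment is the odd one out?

The remaining segments after removing /œ/ share [-round]; /œ/ (mid front rounded lax vowel) is [+round]. For every other candidate removal, the leftover set fails to share any single feature value that the removed segment lacks.

œ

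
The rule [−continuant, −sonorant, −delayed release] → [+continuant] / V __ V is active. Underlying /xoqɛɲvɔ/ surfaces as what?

[xoχɛɲvɔ]

Only /q/ occurs between two vowels (/o/ __ /ɛ/) and matches the structural description. It is a voiceless uvular stop, so [−continuant, −sonorant, −delayed release] holds; changing it to [+continuant] with all other features held fixed yields /χ/ (voiceless uvular fricative). No other segment meets both the structural description and the environment, so the output is [xoχɛɲvɔ].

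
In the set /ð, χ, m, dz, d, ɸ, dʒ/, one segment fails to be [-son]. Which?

m

/dʒ, ð, χ, d, ɸ, dz/ are all [-sonorant]; /m/ (bilabial nasal) is [+sonorant].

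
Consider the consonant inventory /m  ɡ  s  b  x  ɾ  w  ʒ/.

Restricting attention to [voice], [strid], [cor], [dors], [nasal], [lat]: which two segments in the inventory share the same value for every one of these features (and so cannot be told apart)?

Both /w/ and /ɡ/ are [+voice], [−strident], [−coronal], [+dorsal], [−nasal], [−lateral]. Since the list omits [sonorant], [continuant], [labial] and [round] — which do distinguish the labial-velar glide from the voiced velar stop — this pair collapses; all other pairs remain distinct.

w, ɡ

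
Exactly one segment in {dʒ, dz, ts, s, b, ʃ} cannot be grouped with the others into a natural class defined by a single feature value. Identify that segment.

b

The remaining segments after removing /b/ share [+strident]; /b/ (voiced bilabial stop) is [−strident]. For every other candidate removal, the leftover set fails to share any single feature value that the removed segment lacks.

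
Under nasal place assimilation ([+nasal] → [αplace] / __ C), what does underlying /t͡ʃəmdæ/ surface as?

The only nasal preceding a consonant is /m/ before /d/. /d/ is [+coronal], so /m/ → /n/, giving [t͡ʃəndæ].

[t͡ʃəndæ]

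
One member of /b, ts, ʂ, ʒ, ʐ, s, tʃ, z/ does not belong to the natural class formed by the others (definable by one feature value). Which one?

b

The remaining segments after removing /b/ share [+strident]; /b/ (voiced bilabial stop) is [−strident]. For every other candidate removal, the leftover set fails to share any single feature value that the removed segment lacks.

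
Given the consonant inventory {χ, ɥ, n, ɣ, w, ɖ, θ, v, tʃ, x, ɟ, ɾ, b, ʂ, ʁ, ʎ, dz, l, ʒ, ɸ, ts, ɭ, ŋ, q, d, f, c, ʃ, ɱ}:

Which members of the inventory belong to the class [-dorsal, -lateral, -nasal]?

ɖ, θ, v, tʃ, ɾ, b, ʂ, dz, ʒ, ɸ, ts, d, f, ʃ

Checking each segment against [-dorsal], [-lateral], [-nasal]: /ɖ/ (voiced retroflex stop), /θ/ (voiceless dental fricative), /v/ (voiced labiodental fricative), /tʃ/ (voiceless postalveolar affricate), /ɾ/ (alveolar tap), /b/ (voiced bilabial stop), among others, satisfy every feature; every other segment in the inventory fails at least one.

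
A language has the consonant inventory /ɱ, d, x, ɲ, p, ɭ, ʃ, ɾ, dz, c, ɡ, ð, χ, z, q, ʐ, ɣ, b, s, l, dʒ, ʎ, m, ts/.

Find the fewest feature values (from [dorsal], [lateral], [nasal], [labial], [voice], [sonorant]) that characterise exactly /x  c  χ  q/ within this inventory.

[-voice, +dorsal]

/x, c, χ, q/ are all [-voice], [+dorsal], and no other segment in the inventory matches both values. Dropping any one of them over-generates: [+dorsal] alone would also admit /ɲ, ɡ, ɣ, ʎ/; [-voice] alone would also admit /p, ʃ, s, ts/. No other single listed feature picks out exactly this set either, so fewer than two features will not do.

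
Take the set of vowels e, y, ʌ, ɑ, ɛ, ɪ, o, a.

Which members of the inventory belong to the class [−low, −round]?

Checking each segment against [−low], [−round]: /e/ (mid front unrounded tense vowel), /ʌ/ (mid back unrounded lax vowel), /ɛ/ (mid front unrounded lax vowel), /ɪ/ (high front unrounded lax vowel) satisfy every feature; every other segment in the inventory fails at least one.

e, ʌ, ɛ, ɪ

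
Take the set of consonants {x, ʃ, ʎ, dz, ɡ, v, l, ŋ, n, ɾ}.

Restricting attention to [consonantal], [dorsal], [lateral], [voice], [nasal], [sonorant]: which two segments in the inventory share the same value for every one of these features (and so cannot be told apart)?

/dz/ (voiced alveolar affricate) and /v/ (voiced labiodental fricative) are both [+consonantal], [−dorsal], [−lateral], [+voice], [−nasal], [−sonorant], so none of the listed features separates them. (They do differ in [continuant], [labial] and [coronal], which are not among the given features.) Every other pair in the inventory differs on at least one listed feature.

dz, v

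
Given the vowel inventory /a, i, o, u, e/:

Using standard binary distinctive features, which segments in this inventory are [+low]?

a

The feature [low] marks segments produced with the tongue body lowered. In this inventory /a/ has that property, so it is [+low]; /i, o, u, e/ are [-low].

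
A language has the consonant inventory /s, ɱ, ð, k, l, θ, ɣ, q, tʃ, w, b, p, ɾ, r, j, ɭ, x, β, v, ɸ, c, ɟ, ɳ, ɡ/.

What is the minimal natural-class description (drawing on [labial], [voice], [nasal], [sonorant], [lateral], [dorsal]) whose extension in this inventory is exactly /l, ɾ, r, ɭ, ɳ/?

[+sonorant, -labial, -dorsal]

The class [+sonorant], [-labial], [-dorsal] has exactly /l, ɾ, r, ɭ, ɳ/ as its extension in this inventory. No smaller conjunction from the listed features achieves this: [-labial, -dorsal] alone would also admit /s, ð, θ, tʃ/; [+sonorant, -dorsal] alone would also admit /ɱ/; [+sonorant, -labial] alone would also admit /j/; and checking the remaining two-feature bundles turns up none with this extension.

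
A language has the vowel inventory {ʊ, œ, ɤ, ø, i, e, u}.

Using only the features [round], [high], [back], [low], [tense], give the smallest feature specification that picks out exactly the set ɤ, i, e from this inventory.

[-round]

The target set is precisely the extension of [-round] in this inventory.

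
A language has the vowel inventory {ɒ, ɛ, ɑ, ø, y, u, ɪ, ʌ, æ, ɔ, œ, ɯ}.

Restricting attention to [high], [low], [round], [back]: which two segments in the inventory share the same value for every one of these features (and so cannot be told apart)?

œ, ø

On the given features, /œ/ and /ø/ have an identical profile: [−high], [−low], [+round], [−back]. No other two segments in the inventory coincide on all 4 features. (They do differ in [tense], which is not among the given features.)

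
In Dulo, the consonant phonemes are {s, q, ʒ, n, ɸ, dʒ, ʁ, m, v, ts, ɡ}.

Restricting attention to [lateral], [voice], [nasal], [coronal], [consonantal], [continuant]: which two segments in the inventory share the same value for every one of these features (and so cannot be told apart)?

ʁ, v

On the given features, /ʁ/ and /v/ have an identical profile: [-lateral], [+voice], [-nasal], [-coronal], [+consonantal], [+continuant]. No other two segments in the inventory coincide on all 6 features. (They do differ in [labial] and [dorsal], which are not among the given features.)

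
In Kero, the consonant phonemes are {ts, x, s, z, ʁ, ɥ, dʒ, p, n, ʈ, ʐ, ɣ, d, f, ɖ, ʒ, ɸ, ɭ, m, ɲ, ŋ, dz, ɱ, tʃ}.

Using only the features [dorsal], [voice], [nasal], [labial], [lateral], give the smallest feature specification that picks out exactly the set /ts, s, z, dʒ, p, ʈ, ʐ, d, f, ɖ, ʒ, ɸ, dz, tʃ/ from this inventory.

[-nasal, -lateral, -dorsal]

/ts, s, z, dʒ, p, ʈ, ʐ, d, f, ɖ, ʒ, ɸ, dz, tʃ/ are all [-nasal], [-lateral], [-dorsal], and no other segment in the inventory matches all three values. Dropping any one of them over-generates: [-lateral, -dorsal] alone would also admit /n, m, ɱ/; [-nasal, -dorsal] alone would also admit /ɭ/; [-nasal, -lateral] alone would also admit /x, ʁ, ɥ, ɣ/. No other combination of two listed features picks out exactly this set either, so fewer than three features will not do.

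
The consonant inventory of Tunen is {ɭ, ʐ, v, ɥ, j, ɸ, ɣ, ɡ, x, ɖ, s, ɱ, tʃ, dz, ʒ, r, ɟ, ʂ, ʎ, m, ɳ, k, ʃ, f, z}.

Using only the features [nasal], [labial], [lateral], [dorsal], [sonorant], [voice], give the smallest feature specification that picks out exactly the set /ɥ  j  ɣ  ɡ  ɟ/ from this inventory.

[+voice, −lateral, +dorsal]

/ɥ, j, ɣ, ɡ, ɟ/ are all [+voice], [−lateral], [+dorsal], and no other segment in the inventory matches all three values. Dropping any one of them over-generates: [−lateral, +dorsal] alone would also admit /x, k/; [+voice, +dorsal] alone would also admit /ʎ/; [+voice, −lateral] alone would also admit /ʐ, v, ɖ, ɱ, …/. No other combination of two listed features picks out exactly this set either, so fewer than three features will not do.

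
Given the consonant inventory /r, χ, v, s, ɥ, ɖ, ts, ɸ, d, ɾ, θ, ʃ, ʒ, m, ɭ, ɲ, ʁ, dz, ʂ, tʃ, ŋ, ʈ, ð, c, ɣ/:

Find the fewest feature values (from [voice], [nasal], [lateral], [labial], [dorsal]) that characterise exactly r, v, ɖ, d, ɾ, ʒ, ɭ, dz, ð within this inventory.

[+voice, −nasal, −dorsal]

The class [+voice], [−nasal], [−dorsal] has exactly /r, v, ɖ, d, ɾ, ʒ, ɭ, dz, ð/ as its extension in this inventory. No smaller conjunction from the listed features achieves this: [−nasal, −dorsal] alone would also admit /s, ts, ɸ, θ, …/; [+voice, −dorsal] alone would also admit /m/; [+voice, −nasal] alone would also admit /ɥ, ʁ, ɣ/; and checking the remaining two-feature bundles turns up none with this extension.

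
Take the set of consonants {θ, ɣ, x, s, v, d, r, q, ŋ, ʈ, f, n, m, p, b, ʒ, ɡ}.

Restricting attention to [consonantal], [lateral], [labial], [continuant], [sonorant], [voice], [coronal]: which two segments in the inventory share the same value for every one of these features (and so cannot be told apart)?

/θ/ (voiceless dental fricative) and /s/ (voiceless alveolar fricative) are both [+consonantal], [-lateral], [-labial], [+continuant], [-sonorant], [-voice], [+coronal], so none of the listed features separates them. (They do differ in [strident] and [distributed], which are not among the given features.) Every other pair in the inventory differs on at least one listed feature.

θ, s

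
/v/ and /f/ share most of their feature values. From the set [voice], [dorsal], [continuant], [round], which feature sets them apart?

/v/ (voiced labiodental fricative) and /f/ (voiceless labiodental fricative) agree on [-dorsal], [+continuant], [-round]. They differ on [voice] (/v/ [+], /f/ [-]).

[voice]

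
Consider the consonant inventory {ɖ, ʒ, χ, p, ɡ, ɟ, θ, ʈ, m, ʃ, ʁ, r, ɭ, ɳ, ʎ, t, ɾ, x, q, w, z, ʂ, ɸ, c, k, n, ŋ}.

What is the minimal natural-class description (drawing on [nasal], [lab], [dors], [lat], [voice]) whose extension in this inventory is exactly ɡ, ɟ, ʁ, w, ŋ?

[+voice, −lat, +dors]

The class [+voice], [−lateral], [+dorsal] has exactly /ɡ, ɟ, ʁ, w, ŋ/ as its extension in this inventory. No smaller conjunction from the listed features achieves this: [−lateral, +dorsal] alone would also admit /χ, x, q, c, …/; [+voice, +dorsal] alone would also admit /ʎ/; [+voice, −lateral] alone would also admit /ɖ, ʒ, m, r, …/; and checking the remaining two-feature bundles turns up none with this extension.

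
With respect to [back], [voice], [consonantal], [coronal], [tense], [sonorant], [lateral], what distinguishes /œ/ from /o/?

The two segments share [+voice], [-consonantal], [-coronal], [+sonorant], [-lateral]. The only features from the list on which they differ: /œ/ is [-back] while /o/ is [+back]; /œ/ is [-tense] while /o/ is [+tense].

[back], [tense]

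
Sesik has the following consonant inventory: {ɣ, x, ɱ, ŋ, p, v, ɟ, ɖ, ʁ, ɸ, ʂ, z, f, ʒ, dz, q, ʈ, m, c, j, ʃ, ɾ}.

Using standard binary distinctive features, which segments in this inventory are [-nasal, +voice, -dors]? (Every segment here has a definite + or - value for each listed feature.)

v, ɖ, z, ʒ, dz, ɾ

The [-nasal] segments are /ɣ, x, p, v, ɟ, ɖ, ʁ, ɸ, ʂ, z, f, ʒ, dz, q, ʈ, c, j, ʃ, ɾ/.
Intersecting with [+voice] gives /ɣ, v, ɟ, ɖ, ʁ, z, ʒ, dz, j, ɾ/.
Of those, [-dorsal] leaves /v, ɖ, z, ʒ, dz, ɾ/.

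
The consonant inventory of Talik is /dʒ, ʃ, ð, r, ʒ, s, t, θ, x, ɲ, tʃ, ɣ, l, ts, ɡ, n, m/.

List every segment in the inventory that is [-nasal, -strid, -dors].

Checking each segment against [-nasal], [-strident], [-dorsal]: /ð/ (voiced dental fricative), /r/ (alveolar trill), /t/ (voiceless alveolar stop), /θ/ (voiceless dental fricative), /l/ (alveolar lateral approximant) satisfy every feature; every other segment in the inventory fails at least one.

ð, r, t, θ, l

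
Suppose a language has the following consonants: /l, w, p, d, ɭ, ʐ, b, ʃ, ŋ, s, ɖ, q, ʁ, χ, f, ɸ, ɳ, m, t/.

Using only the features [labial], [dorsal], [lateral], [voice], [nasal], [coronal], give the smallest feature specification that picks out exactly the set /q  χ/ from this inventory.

[-voice, +dorsal]

Every target segment is [-voice], [+dorsal]; each remaining inventory member fails at least one of these. Each conjunct is needed — [+dorsal] alone would also admit /w, ŋ, ʁ/; [-voice] alone would also admit /p, ʃ, s, f, …/ — and no other single listed feature has exactly this extension, so two is the minimum.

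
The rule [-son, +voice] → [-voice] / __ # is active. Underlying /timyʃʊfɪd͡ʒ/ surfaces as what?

[timyʃʊfɪt͡ʃ]

Only the final segment /d͡ʒ/ is both word-final and matches the structural description. It is a voiced postalveolar affricate, so [-son, +voice] holds; changing it to [-voice] with all other features held fixed yields /t͡ʃ/ (voiceless postalveolar affricate). No other segment meets both the structural description and the environment, so the output is [timyʃʊfɪt͡ʃ].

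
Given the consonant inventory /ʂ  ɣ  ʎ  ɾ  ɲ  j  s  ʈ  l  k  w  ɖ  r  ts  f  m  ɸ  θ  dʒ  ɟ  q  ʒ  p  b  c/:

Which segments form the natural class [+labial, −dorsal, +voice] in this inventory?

Eliminate segments failing any feature: /ʂ, ɣ, ʎ, ɾ, ɲ, j, s, ʈ, l, k, ɖ, r, ts, θ, dʒ, ɟ, q, ʒ, c/ are [−labial]; /w/ is [+dorsal]; /f, ɸ, p/ are [−voice]. The remaining /m, b/ satisfy [+labial], [−dorsal], [+voice].

m, b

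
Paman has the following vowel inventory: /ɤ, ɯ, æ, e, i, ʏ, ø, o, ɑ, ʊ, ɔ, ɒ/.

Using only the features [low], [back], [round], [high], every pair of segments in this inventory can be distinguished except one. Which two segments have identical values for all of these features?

On the given features, /ɔ/ and /o/ have an identical profile: [−low], [+back], [+round], [−high]. No other two segments in the inventory coincide on all 4 features. (They do differ in [tense], which is not among the given features.)

ɔ, o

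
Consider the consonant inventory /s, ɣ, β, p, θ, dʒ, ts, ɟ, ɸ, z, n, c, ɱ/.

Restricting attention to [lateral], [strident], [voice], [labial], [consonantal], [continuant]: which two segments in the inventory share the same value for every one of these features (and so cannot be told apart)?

Both /n/ and /ɟ/ are [−lateral], [−strident], [+voice], [−labial], [+consonantal], [−continuant]. Since the list omits [sonorant], [nasal] and [dorsal] — which do distinguish the alveolar nasal from the voiced palatal stop — this pair collapses; all other pairs remain distinct.

n, ɟ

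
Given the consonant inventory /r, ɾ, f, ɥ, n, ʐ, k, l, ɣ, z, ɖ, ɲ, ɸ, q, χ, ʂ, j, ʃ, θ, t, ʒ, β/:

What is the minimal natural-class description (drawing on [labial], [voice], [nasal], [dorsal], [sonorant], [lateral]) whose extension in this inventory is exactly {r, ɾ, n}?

Every target segment is [+sonorant], [−lateral], [−dorsal]; each remaining inventory member fails at least one of these. Each conjunct is needed — [−lateral, −dorsal] alone would also admit /f, ʐ, z, ɖ, …/; [+sonorant, −dorsal] alone would also admit /l/; [+sonorant, −lateral] alone would also admit /ɥ, ɲ, j/ — and no other combination of two listed features has exactly this extension, so three is the minimum.

[+sonorant, −lateral, −dorsal]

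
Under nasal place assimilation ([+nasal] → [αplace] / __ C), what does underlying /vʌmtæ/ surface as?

/m/ sits before the [+coronal] consonant /t/, so it takes on [+coronal] and surfaces as /n/. The rest of the form is unaffected: [vʌntæ].

[vʌntæ]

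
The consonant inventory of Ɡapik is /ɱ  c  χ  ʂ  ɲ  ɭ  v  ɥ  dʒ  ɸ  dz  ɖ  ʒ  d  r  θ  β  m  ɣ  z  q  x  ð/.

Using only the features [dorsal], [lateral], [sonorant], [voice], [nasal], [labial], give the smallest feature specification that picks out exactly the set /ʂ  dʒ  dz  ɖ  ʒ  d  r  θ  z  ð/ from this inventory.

[−lateral, −labial, −dorsal]

The class [−lateral], [−labial], [−dorsal] has exactly /ʂ, dʒ, dz, ɖ, ʒ, d, r, θ, z, ð/ as its extension in this inventory. No smaller conjunction from the listed features achieves this: [−labial, −dorsal] alone would also admit /ɭ/; [−lateral, −dorsal] alone would also admit /ɱ, v, ɸ, β, …/; [−lateral, −labial] alone would also admit /c, χ, ɲ, ɣ, …/; and checking the remaining two-feature bundles turns up none with this extension.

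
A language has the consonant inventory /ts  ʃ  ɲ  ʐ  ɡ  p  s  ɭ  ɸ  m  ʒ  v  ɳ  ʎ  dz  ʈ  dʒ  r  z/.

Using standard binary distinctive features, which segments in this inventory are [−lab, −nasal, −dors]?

ts, ʃ, ʐ, s, ɭ, ʒ, dz, ʈ, dʒ, r, z

Eliminate segments failing any feature: /ɲ, ɳ/ are [+nasal]; /ɡ, ʎ/ are [+dorsal]; /p, ɸ, m, v/ are [+labial]. The remaining /ts, ʃ, ʐ, s, ɭ, ʒ, dz, ʈ, dʒ, r, z/ satisfy [−labial], [−nasal], [−dorsal].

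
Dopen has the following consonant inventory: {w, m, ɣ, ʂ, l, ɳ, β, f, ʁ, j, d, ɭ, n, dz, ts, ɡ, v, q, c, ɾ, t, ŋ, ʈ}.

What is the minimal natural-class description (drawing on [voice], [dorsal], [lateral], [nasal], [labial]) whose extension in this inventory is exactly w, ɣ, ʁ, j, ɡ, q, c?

[−nasal, +dorsal]

Every target segment is [−nasal], [+dorsal]; each remaining inventory member fails at least one of these. Each conjunct is needed — [+dorsal] alone would also admit /ŋ/; [−nasal] alone would also admit /ʂ, l, β, f, …/ — and no other single listed feature has exactly this extension, so two is the minimum.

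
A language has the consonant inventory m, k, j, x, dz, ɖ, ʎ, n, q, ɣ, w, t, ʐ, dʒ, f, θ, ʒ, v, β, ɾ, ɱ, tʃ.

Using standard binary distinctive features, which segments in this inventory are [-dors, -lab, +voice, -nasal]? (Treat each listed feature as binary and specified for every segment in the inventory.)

dz, ɖ, ʐ, dʒ, ʒ, ɾ

Eliminate segments failing any feature: /m, f, v, β, ɱ/ are [+labial]; /k, j, x, ʎ, q, ɣ, w/ are [+dorsal]; /n/ is [+nasal]; /t, θ, tʃ/ are [-voice]. The remaining /dz, ɖ, ʐ, dʒ, ʒ, ɾ/ satisfy [-dorsal], [-labial], [+voice], [-nasal].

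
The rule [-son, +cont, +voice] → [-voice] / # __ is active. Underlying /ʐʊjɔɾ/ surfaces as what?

[ʂʊjɔɾ]

/ʐ/ satisfies [-son, +cont, +voice] and sits in # __. The [-voice] counterpart of the voiced retroflex fricative is /ʂ/. Other segments in /ʐʊjɔɾ/ either fail the structural description or are not in the environment, so the surface form is [ʂʊjɔɾ].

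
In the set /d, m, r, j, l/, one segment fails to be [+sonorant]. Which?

Every segment except /d/ is [+sonorant]. /d/ (voiced alveolar stop) is [−sonorant], so it is the exception.

d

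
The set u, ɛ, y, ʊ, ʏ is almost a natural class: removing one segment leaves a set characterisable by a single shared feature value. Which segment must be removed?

ɛ

The remaining segments after removing /ɛ/ share [+round]; /ɛ/ (mid front unrounded lax vowel) is [−round]. For every other candidate removal, the leftover set fails to share any single feature value that the removed segment lacks.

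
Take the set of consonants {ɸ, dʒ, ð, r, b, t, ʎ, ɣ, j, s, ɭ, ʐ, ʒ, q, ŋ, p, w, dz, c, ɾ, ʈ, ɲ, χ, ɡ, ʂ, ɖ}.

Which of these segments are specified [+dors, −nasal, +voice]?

ʎ, ɣ, j, w, ɡ

The [+dorsal] segments are /ʎ, ɣ, j, q, ŋ, w, c, ɲ, χ, ɡ/.
Of those, [−nasal] gives /ʎ, ɣ, j, q, w, c, χ, ɡ/.
Of those, [+voice] leaves /ʎ, ɣ, j, w, ɡ/.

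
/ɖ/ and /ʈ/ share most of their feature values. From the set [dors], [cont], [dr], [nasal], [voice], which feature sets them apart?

[voice]

The two segments share [−dorsal], [−continuant], [−delayed release], [−nasal]. The only feature from the list on which they differ: /ɖ/ is [+voice] while /ʈ/ is [−voice].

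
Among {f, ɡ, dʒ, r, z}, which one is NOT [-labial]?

f

/r, z, dʒ, ɡ/ are all [-labial]; /f/ (voiceless labiodental fricative) is [+labial].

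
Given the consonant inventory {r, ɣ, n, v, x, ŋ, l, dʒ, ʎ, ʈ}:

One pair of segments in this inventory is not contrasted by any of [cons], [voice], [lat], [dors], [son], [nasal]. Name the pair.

v, dʒ

/v/ (voiced labiodental fricative) and /dʒ/ (voiced postalveolar affricate) are both [+consonantal], [+voice], [-lateral], [-dorsal], [-sonorant], [-nasal], so none of the listed features separates them. (They do differ in [continuant], [labial] and [coronal], which are not among the given features.) Every other pair in the inventory differs on at least one listed feature.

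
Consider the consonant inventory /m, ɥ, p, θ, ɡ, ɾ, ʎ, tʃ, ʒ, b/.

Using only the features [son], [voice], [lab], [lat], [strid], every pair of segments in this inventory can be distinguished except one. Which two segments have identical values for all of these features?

ɥ, m

On the given features, /ɥ/ and /m/ have an identical profile: [+sonorant], [+voice], [+labial], [−lateral], [−strident]. No other two segments in the inventory coincide on all 5 features. (They do differ in [nasal], [continuant], [round] and [dorsal], which are not among the given features.)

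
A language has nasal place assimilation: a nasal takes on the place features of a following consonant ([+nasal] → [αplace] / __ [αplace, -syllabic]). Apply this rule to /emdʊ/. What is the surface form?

The only nasal preceding a consonant is /m/ before /d/. /d/ is [+coronal], so /m/ → /n/, giving [endʊ].

[endʊ]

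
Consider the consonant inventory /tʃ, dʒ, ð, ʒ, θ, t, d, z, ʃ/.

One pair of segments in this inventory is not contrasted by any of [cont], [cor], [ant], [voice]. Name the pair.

z, ð

Both /z/ and /ð/ are [+continuant], [+coronal], [+anterior], [+voice]. Since the list omits [strident] and [distributed] — which do distinguish the voiced alveolar fricative from the voiced dental fricative — this pair collapses; all other pairs remain distinct.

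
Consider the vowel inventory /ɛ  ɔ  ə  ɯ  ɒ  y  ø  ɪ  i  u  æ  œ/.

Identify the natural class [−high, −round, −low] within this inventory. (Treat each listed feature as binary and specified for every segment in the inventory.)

Checking each segment against [−high], [−round], [−low]: /ɛ/ (mid front unrounded lax vowel), /ə/ (mid central vowel (schwa)) satisfy every feature; every other segment in the inventory fails at least one.

ɛ, ə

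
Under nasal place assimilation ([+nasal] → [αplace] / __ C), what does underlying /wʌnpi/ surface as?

In /wʌnpi/, the nasal /n/ precedes /p/, which is [+labial]. The nasal assimilates in place, becoming the [+labial] nasal /m/. The surface form is [wʌmpi].

[wʌmpi]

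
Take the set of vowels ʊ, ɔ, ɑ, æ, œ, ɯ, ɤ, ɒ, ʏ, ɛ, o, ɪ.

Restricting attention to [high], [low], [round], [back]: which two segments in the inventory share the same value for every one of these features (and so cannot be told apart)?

Both /o/ and /ɔ/ are [−high], [−low], [+round], [+back]. Since the list omits [tense] — which does distinguish the mid back rounded tense vowel from the mid back rounded lax vowel — this pair collapses; all other pairs remain distinct.

o, ɔ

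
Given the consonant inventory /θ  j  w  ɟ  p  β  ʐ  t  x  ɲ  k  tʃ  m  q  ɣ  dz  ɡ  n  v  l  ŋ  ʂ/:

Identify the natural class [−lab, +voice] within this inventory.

j, ɟ, ʐ, ɲ, ɣ, dz, ɡ, n, l, ŋ

The [−labial] segments are /θ, j, ɟ, ʐ, t, x, ɲ, k, tʃ, q, ɣ, dz, ɡ, n, l, ŋ, ʂ/.
Intersecting with [+voice] leaves /j, ɟ, ʐ, ɲ, ɣ, dz, ɡ, n, l, ŋ/.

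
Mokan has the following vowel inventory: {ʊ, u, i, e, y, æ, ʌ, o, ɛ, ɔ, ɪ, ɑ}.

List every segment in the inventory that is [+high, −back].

i, y, ɪ

First, the [+high] segments are /ʊ, u, i, y, ɪ/.
Then [−back] leaves /i, y, ɪ/.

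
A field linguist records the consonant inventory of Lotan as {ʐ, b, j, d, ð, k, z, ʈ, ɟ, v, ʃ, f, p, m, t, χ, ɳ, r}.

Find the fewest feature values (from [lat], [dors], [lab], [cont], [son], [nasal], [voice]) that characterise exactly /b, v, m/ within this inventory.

[+voice, +lab]

Every target segment is [+voice], [+labial]; each remaining inventory member fails at least one of these. Each conjunct is needed — [+labial] alone would also admit /f, p/; [+voice] alone would also admit /ʐ, j, d, ð, …/ — and no other single listed feature has exactly this extension, so two is the minimum.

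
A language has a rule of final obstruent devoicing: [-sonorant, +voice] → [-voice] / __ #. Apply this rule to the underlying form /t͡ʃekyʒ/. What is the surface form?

/ʒ/ satisfies [-sonorant, +voice] and sits in __ #. The [-voice] counterpart of the voiced postalveolar fricative is /ʃ/. Other segments in /t͡ʃekyʒ/ either fail the structural description or are not in the environment, so the surface form is [t͡ʃekyʃ].

[t͡ʃekyʃ]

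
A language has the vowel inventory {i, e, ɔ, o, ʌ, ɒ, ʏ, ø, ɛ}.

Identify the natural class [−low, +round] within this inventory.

ɔ, o, ʏ, ø

Checking each segment against [−low], [+round]: /ɔ/ (mid back rounded lax vowel), /o/ (mid back rounded tense vowel), /ʏ/ (high front rounded lax vowel), /ø/ (mid front rounded tense vowel) satisfy every feature; every other segment in the inventory fails at least one.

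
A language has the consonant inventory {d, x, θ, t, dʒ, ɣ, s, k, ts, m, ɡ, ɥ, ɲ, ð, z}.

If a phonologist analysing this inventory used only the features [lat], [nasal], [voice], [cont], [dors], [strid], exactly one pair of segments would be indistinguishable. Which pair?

ɣ, ɥ

/ɣ/ (voiced velar fricative) and /ɥ/ (labial-palatal glide) are both [−lateral], [−nasal], [+voice], [+continuant], [+dorsal], [−strident], so none of the listed features separates them. (They do differ in [sonorant], [labial], [round] and [back], which are not among the given features.) Every other pair in the inventory differs on at least one listed feature.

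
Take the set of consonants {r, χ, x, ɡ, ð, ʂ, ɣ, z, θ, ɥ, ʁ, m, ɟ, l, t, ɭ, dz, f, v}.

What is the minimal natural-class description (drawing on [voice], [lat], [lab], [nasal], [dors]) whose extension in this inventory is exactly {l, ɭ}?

Every target segment is [+lateral] and no other inventory member is, so one feature is enough.

[+lat]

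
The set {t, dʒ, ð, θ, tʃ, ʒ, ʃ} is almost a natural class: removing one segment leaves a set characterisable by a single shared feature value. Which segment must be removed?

t

/dʒ, ʒ, ʃ, θ, ð, tʃ/ are all [+distributed], but /t/ (voiceless alveolar stop) is [−distributed]. No other single segment can be removed to leave a set sharing one feature value that the removed segment lacks, so /t/ is the odd one out.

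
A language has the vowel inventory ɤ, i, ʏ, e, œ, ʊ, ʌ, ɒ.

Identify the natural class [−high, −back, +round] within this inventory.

œ

Eliminate segments failing any feature: /ɤ, ʌ, ɒ/ are [+back]; /i, ʏ, ʊ/ are [+high]; /e/ is [−round]. The remaining /œ/ satisfy [−high], [−back], [+round].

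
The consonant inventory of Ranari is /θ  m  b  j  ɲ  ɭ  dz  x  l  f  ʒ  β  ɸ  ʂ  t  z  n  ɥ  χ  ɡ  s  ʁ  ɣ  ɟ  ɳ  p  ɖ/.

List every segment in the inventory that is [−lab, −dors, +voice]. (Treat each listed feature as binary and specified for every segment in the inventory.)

ɭ, dz, l, ʒ, z, n, ɳ, ɖ

First, the [−labial] segments are /θ, j, ɲ, ɭ, dz, x, l, ʒ, ʂ, t, z, n, χ, ɡ, s, ʁ, ɣ, ɟ, ɳ, ɖ/.
Within that set, [−dorsal] gives /θ, ɭ, dz, l, ʒ, ʂ, t, z, n, s, ɳ, ɖ/.
Intersecting with [+voice] leaves /ɭ, dz, l, ʒ, z, n, ɳ, ɖ/.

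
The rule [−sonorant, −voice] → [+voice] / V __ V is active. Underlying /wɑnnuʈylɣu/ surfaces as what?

The only segment in the rule's environment that also matches [−sonorant, −voice] is /ʈ/. Applying [+voice] turns the voiceless retroflex stop into /ɖ/ (voiced retroflex stop), giving [wɑnnuɖylɣu].

[wɑnnuɖylɣu]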